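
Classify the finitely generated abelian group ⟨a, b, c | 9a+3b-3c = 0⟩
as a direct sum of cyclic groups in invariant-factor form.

Answer: M ≅ ℤ^2 ⊕ ℤ/3

Derivation:
rank_ℚ(R)=1; free=3−1=2
SNF(R) diag = [3] → torsion [3]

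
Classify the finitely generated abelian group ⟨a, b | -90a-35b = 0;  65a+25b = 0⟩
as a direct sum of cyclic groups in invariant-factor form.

rank_ℚ(R)=2; free=2−2=0
SNF(R) diag = [5, 5] → torsion [5, 5]

Answer: M ≅ ℤ/5 ⊕ ℤ/5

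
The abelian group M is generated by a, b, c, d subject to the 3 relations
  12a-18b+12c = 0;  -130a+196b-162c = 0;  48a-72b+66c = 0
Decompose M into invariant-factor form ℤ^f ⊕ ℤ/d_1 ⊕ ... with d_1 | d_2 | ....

Answer: M ≅ ℤ^1 ⊕ ℤ/2 ⊕ ℤ/6 ⊕ ℤ/18

Derivation:
rank_ℚ(R)=3; free=4−3=1
SNF(R) diag = [2, 6, 18] → torsion [2, 6, 18]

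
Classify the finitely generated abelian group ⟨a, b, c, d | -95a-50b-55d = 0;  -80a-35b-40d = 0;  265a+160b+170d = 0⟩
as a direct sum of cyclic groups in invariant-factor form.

Answer: M ≅ ℤ^1 ⊕ ℤ/5 ⊕ ℤ/15 ⊕ ℤ/15

Derivation:
rank_ℚ(R)=3; free=4−3=1
SNF(R) diag = [5, 15, 15] → torsion [5, 15, 15]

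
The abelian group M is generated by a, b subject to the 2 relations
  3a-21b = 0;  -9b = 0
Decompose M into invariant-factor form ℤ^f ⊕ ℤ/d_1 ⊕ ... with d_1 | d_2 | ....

Answer: M ≅ ℤ/3 ⊕ ℤ/9

Derivation:
rank_ℚ(R)=2; free=2−2=0
SNF(R) diag = [3, 9] → torsion [3, 9]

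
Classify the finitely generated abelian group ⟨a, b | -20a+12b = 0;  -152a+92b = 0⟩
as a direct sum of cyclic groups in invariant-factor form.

Answer: M ≅ ℤ/4 ⊕ ℤ/4

Derivation:
rank_ℚ(R)=2; free=2−2=0
SNF(R) diag = [4, 4] → torsion [4, 4]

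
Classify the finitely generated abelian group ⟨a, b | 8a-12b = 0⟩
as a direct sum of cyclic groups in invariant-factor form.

rank_ℚ(R)=1; free=2−1=1
SNF(R) diag = [4] → torsion [4]

Answer: M ≅ ℤ^1 ⊕ ℤ/4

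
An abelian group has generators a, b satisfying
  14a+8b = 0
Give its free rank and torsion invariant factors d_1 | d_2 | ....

Answer: M ≅ ℤ^1 ⊕ ℤ/2

Derivation:
rank_ℚ(R)=1; free=2−1=1
SNF(R) diag = [2] → torsion [2]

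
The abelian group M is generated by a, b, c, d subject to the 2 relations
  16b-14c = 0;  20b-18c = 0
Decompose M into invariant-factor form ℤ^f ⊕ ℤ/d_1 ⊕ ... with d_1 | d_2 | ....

Answer: M ≅ ℤ^2 ⊕ ℤ/2 ⊕ ℤ/4

Derivation:
rank_ℚ(R)=2; free=4−2=2
SNF(R) diag = [2, 4] → torsion [2, 4]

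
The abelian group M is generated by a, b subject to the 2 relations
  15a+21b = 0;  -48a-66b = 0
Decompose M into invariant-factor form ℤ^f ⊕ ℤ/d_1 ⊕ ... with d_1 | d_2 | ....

rank_ℚ(R)=2; free=2−2=0
SNF(R) diag = [3, 6] → torsion [3, 6]

Answer: M ≅ ℤ/3 ⊕ ℤ/6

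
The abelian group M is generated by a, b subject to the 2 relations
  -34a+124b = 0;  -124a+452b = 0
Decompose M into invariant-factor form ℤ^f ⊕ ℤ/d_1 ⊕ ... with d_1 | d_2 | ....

Answer: M ≅ ℤ/2 ⊕ ℤ/4

Derivation:
rank_ℚ(R)=2; free=2−2=0
SNF(R) diag = [2, 4] → torsion [2, 4]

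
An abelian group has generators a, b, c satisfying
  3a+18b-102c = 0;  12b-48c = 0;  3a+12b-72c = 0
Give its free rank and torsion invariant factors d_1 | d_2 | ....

Answer: M ≅ ℤ/3 ⊕ ℤ/6 ⊕ ℤ/12

Derivation:
rank_ℚ(R)=3; free=3−3=0
SNF(R) diag = [3, 6, 12] → torsion [3, 6, 12]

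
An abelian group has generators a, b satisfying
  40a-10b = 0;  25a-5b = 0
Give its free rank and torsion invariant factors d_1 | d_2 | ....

rank_ℚ(R)=2; free=2−2=0
SNF(R) diag = [5, 10] → torsion [5, 10]

Answer: M ≅ ℤ/5 ⊕ ℤ/10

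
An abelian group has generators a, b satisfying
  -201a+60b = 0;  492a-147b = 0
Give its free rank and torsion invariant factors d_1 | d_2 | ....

Answer: M ≅ ℤ/3 ⊕ ℤ/9

Derivation:
rank_ℚ(R)=2; free=2−2=0
SNF(R) diag = [3, 9] → torsion [3, 9]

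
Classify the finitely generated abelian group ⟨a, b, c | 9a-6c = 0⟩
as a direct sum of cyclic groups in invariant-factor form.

rank_ℚ(R)=1; free=3−1=2
SNF(R) diag = [3] → torsion [3]

Answer: M ≅ ℤ^2 ⊕ ℤ/3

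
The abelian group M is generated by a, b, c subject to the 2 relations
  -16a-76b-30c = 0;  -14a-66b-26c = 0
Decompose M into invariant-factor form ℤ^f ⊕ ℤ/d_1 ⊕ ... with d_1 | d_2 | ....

rank_ℚ(R)=2; free=3−2=1
SNF(R) diag = [2, 2] → torsion [2, 2]

Answer: M ≅ ℤ^1 ⊕ ℤ/2 ⊕ ℤ/2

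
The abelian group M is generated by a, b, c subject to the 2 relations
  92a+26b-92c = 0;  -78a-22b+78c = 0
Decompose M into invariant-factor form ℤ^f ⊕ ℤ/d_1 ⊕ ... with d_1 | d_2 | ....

Answer: M ≅ ℤ^1 ⊕ ℤ/2 ⊕ ℤ/2

Derivation:
rank_ℚ(R)=2; free=3−2=1
SNF(R) diag = [2, 2] → torsion [2, 2]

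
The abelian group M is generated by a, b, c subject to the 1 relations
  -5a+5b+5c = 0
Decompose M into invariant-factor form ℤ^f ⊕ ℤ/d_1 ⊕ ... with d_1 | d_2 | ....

rank_ℚ(R)=1; free=3−1=2
SNF(R) diag = [5] → torsion [5]

Answer: M ≅ ℤ^2 ⊕ ℤ/5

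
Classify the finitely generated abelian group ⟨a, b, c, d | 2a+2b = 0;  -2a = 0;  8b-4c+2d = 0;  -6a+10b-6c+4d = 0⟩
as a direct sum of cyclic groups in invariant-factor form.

Answer: M ≅ ℤ/2 ⊕ ℤ/2 ⊕ ℤ/2 ⊕ ℤ/2

Derivation:
rank_ℚ(R)=4; free=4−4=0
SNF(R) diag = [2, 2, 2, 2] → torsion [2, 2, 2, 2]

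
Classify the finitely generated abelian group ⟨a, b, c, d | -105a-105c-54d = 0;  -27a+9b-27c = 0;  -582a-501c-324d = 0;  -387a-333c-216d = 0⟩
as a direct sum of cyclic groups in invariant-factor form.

Answer: M ≅ ℤ/3 ⊕ ℤ/9 ⊕ ℤ/27 ⊕ ℤ/54

Derivation:
rank_ℚ(R)=4; free=4−4=0
SNF(R) diag = [3, 9, 27, 54] → torsion [3, 9, 27, 54]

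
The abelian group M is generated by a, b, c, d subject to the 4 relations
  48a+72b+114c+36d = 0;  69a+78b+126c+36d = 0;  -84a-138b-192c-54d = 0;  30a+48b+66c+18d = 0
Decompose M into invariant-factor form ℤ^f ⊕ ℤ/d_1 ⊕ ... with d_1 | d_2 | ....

rank_ℚ(R)=4; free=4−4=0
SNF(R) diag = [3, 6, 6, 18] → torsion [3, 6, 6, 18]

Answer: M ≅ ℤ/3 ⊕ ℤ/6 ⊕ ℤ/6 ⊕ ℤ/18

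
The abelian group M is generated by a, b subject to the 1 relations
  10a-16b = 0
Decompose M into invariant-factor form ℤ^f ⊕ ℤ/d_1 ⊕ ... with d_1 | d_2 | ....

rank_ℚ(R)=1; free=2−1=1
SNF(R) diag = [2] → torsion [2]

Answer: M ≅ ℤ^1 ⊕ ℤ/2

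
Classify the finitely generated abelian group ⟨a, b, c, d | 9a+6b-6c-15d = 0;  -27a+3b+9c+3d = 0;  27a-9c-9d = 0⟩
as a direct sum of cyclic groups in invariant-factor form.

Answer: M ≅ ℤ^1 ⊕ ℤ/3 ⊕ ℤ/3 ⊕ ℤ/9

Derivation:
rank_ℚ(R)=3; free=4−3=1
SNF(R) diag = [3, 3, 9] → torsion [3, 3, 9]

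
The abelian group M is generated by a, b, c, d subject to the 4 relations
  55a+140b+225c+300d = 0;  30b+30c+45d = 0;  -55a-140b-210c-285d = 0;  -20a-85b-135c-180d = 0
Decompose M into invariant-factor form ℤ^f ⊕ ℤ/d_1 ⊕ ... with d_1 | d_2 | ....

rank_ℚ(R)=4; free=4−4=0
SNF(R) diag = [5, 15, 15, 15] → torsion [5, 15, 15, 15]

Answer: M ≅ ℤ/5 ⊕ ℤ/15 ⊕ ℤ/15 ⊕ ℤ/15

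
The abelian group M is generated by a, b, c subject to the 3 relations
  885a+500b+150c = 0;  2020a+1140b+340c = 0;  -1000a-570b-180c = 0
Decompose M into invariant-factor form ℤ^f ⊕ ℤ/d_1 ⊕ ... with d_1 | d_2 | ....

rank_ℚ(R)=3; free=3−3=0
SNF(R) diag = [5, 10, 20] → torsion [5, 10, 20]

Answer: M ≅ ℤ/5 ⊕ ℤ/10 ⊕ ℤ/20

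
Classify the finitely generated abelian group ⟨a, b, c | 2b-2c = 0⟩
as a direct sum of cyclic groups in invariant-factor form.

rank_ℚ(R)=1; free=3−1=2
SNF(R) diag = [2] → torsion [2]

Answer: M ≅ ℤ^2 ⊕ ℤ/2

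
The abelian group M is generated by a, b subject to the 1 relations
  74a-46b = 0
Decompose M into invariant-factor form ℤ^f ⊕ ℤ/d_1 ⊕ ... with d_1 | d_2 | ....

Answer: M ≅ ℤ^1 ⊕ ℤ/2

Derivation:
rank_ℚ(R)=1; free=2−1=1
SNF(R) diag = [2] → torsion [2]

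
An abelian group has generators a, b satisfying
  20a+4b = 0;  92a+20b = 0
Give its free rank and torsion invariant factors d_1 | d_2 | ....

rank_ℚ(R)=2; free=2−2=0
SNF(R) diag = [4, 8] → torsion [4, 8]

Answer: M ≅ ℤ/4 ⊕ ℤ/8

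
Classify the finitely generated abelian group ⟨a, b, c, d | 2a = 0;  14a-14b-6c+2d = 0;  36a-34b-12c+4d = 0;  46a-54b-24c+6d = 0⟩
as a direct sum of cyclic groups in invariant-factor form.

Answer: M ≅ ℤ/2 ⊕ ℤ/2 ⊕ ℤ/6 ⊕ ℤ/6

Derivation:
rank_ℚ(R)=4; free=4−4=0
SNF(R) diag = [2, 2, 6, 6] → torsion [2, 2, 6, 6]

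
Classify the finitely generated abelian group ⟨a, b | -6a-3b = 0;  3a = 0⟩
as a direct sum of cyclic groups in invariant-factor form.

Answer: M ≅ ℤ/3 ⊕ ℤ/3

Derivation:
rank_ℚ(R)=2; free=2−2=0
SNF(R) diag = [3, 3] → torsion [3, 3]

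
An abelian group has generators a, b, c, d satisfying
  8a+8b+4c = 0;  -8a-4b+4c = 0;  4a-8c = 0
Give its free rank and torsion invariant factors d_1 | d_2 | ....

Answer: M ≅ ℤ^1 ⊕ ℤ/4 ⊕ ℤ/4 ⊕ ℤ/4

Derivation:
rank_ℚ(R)=3; free=4−3=1
SNF(R) diag = [4, 4, 4] → torsion [4, 4, 4]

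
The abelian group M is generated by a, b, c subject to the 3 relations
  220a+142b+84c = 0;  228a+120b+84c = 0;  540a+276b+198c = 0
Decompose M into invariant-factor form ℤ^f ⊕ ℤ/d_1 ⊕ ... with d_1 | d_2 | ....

rank_ℚ(R)=3; free=3−3=0
SNF(R) diag = [2, 6, 12] → torsion [2, 6, 12]

Answer: M ≅ ℤ/2 ⊕ ℤ/6 ⊕ ℤ/12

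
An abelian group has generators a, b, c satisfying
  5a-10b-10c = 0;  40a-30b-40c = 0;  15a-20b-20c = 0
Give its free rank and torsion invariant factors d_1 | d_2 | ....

rank_ℚ(R)=3; free=3−3=0
SNF(R) diag = [5, 10, 10] → torsion [5, 10, 10]

Answer: M ≅ ℤ/5 ⊕ ℤ/10 ⊕ ℤ/10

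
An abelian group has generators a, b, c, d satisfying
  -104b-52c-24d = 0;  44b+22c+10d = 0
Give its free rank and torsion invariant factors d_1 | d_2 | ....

rank_ℚ(R)=2; free=4−2=2
SNF(R) diag = [2, 4] → torsion [2, 4]

Answer: M ≅ ℤ^2 ⊕ ℤ/2 ⊕ ℤ/4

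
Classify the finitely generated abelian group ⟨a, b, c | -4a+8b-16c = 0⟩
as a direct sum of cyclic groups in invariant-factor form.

Answer: M ≅ ℤ^2 ⊕ ℤ/4

Derivation:
rank_ℚ(R)=1; free=3−1=2
SNF(R) diag = [4] → torsion [4]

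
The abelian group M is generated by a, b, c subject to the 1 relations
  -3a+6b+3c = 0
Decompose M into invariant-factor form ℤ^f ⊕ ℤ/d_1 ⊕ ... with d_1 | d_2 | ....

rank_ℚ(R)=1; free=3−1=2
SNF(R) diag = [3] → torsion [3]

Answer: M ≅ ℤ^2 ⊕ ℤ/3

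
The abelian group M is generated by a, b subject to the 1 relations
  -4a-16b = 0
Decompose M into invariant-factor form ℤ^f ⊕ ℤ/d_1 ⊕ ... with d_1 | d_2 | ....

rank_ℚ(R)=1; free=2−1=1
SNF(R) diag = [4] → torsion [4]

Answer: M ≅ ℤ^1 ⊕ ℤ/4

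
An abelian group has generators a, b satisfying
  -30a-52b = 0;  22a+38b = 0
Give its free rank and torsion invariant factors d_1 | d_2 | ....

Answer: M ≅ ℤ/2 ⊕ ℤ/2

Derivation:
rank_ℚ(R)=2; free=2−2=0
SNF(R) diag = [2, 2] → torsion [2, 2]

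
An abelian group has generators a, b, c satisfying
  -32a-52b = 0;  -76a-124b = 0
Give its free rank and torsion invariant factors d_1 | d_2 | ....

rank_ℚ(R)=2; free=3−2=1
SNF(R) diag = [4, 4] → torsion [4, 4]

Answer: M ≅ ℤ^1 ⊕ ℤ/4 ⊕ ℤ/4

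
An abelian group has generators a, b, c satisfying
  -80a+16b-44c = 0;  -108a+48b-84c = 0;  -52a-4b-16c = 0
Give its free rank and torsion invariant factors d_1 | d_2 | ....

rank_ℚ(R)=3; free=3−3=0
SNF(R) diag = [4, 12, 36] → torsion [4, 12, 36]

Answer: M ≅ ℤ/4 ⊕ ℤ/12 ⊕ ℤ/36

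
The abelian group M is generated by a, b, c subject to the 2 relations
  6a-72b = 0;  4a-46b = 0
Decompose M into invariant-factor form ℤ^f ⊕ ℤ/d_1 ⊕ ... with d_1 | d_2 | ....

Answer: M ≅ ℤ^1 ⊕ ℤ/2 ⊕ ℤ/6

Derivation:
rank_ℚ(R)=2; free=3−2=1
SNF(R) diag = [2, 6] → torsion [2, 6]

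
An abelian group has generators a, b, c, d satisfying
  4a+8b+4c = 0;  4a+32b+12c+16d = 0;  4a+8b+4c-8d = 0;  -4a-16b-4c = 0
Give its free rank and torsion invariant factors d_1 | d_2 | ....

Answer: M ≅ ℤ/4 ⊕ ℤ/8 ⊕ ℤ/8 ⊕ ℤ/8

Derivation:
rank_ℚ(R)=4; free=4−4=0
SNF(R) diag = [4, 8, 8, 8] → torsion [4, 8, 8, 8]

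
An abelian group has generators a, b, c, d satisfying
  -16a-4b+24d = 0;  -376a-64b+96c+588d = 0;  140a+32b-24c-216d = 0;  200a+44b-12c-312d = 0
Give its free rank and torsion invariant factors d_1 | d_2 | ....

rank_ℚ(R)=4; free=4−4=0
SNF(R) diag = [4, 12, 36, 36] → torsion [4, 12, 36, 36]

Answer: M ≅ ℤ/4 ⊕ ℤ/12 ⊕ ℤ/36 ⊕ ℤ/36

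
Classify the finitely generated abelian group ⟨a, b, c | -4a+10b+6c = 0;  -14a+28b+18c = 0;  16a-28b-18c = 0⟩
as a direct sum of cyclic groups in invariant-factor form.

Answer: M ≅ ℤ/2 ⊕ ℤ/2 ⊕ ℤ/6

Derivation:
rank_ℚ(R)=3; free=3−3=0
SNF(R) diag = [2, 2, 6] → torsion [2, 2, 6]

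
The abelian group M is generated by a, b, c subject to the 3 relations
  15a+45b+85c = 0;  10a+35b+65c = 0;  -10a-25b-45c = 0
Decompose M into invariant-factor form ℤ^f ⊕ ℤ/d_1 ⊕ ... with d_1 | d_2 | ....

Answer: M ≅ ℤ/5 ⊕ ℤ/5 ⊕ ℤ/10

Derivation:
rank_ℚ(R)=3; free=3−3=0
SNF(R) diag = [5, 5, 10] → torsion [5, 5, 10]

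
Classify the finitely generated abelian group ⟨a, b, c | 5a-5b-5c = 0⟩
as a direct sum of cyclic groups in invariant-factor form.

Answer: M ≅ ℤ^2 ⊕ ℤ/5

Derivation:
rank_ℚ(R)=1; free=3−1=2
SNF(R) diag = [5] → torsion [5]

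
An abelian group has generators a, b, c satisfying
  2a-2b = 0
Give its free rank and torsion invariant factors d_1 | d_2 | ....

Answer: M ≅ ℤ^2 ⊕ ℤ/2

Derivation:
rank_ℚ(R)=1; free=3−1=2
SNF(R) diag = [2] → torsion [2]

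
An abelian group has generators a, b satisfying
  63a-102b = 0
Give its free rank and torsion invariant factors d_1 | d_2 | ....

rank_ℚ(R)=1; free=2−1=1
SNF(R) diag = [3] → torsion [3]

Answer: M ≅ ℤ^1 ⊕ ℤ/3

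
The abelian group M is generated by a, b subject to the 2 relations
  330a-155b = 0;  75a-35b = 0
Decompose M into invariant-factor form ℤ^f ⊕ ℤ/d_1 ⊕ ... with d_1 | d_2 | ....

Answer: M ≅ ℤ/5 ⊕ ℤ/15

Derivation:
rank_ℚ(R)=2; free=2−2=0
SNF(R) diag = [5, 15] → torsion [5, 15]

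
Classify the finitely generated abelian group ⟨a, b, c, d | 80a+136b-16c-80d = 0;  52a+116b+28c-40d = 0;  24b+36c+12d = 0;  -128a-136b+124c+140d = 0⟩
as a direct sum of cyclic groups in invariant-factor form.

Answer: M ≅ ℤ/4 ⊕ ℤ/12 ⊕ ℤ/24 ⊕ ℤ/72

Derivation:
rank_ℚ(R)=4; free=4−4=0
SNF(R) diag = [4, 12, 24, 72] → torsion [4, 12, 24, 72]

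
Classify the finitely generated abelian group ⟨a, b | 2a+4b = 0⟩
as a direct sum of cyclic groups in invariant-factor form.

Answer: M ≅ ℤ^1 ⊕ ℤ/2

Derivation:
rank_ℚ(R)=1; free=2−1=1
SNF(R) diag = [2] → torsion [2]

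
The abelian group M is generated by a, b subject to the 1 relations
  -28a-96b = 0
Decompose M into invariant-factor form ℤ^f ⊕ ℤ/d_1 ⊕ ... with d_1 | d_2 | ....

Answer: M ≅ ℤ^1 ⊕ ℤ/4

Derivation:
rank_ℚ(R)=1; free=2−1=1
SNF(R) diag = [4] → torsion [4]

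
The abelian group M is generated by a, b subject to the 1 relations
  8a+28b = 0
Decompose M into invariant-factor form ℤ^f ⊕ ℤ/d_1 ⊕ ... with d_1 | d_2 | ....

Answer: M ≅ ℤ^1 ⊕ ℤ/4

Derivation:
rank_ℚ(R)=1; free=2−1=1
SNF(R) diag = [4] → torsion [4]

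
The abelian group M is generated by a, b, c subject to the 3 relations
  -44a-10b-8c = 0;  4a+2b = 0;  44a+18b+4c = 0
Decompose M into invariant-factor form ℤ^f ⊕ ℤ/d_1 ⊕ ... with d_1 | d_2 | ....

rank_ℚ(R)=3; free=3−3=0
SNF(R) diag = [2, 4, 8] → torsion [2, 4, 8]

Answer: M ≅ ℤ/2 ⊕ ℤ/4 ⊕ ℤ/8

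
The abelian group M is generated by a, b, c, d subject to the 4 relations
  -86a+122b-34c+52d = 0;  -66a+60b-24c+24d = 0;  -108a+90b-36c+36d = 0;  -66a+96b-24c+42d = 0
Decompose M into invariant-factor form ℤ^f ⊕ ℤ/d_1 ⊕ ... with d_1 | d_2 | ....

Answer: M ≅ ℤ/2 ⊕ ℤ/6 ⊕ ℤ/18 ⊕ ℤ/18

Derivation:
rank_ℚ(R)=4; free=4−4=0
SNF(R) diag = [2, 6, 18, 18] → torsion [2, 6, 18, 18]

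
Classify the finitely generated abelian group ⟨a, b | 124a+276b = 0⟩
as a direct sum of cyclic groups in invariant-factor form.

rank_ℚ(R)=1; free=2−1=1
SNF(R) diag = [4] → torsion [4]

Answer: M ≅ ℤ^1 ⊕ ℤ/4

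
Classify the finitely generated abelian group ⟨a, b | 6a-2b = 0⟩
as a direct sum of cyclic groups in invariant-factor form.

Answer: M ≅ ℤ^1 ⊕ ℤ/2

Derivation:
rank_ℚ(R)=1; free=2−1=1
SNF(R) diag = [2] → torsion [2]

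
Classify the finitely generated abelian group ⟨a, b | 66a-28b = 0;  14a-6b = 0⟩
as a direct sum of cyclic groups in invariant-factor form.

Answer: M ≅ ℤ/2 ⊕ ℤ/2

Derivation:
rank_ℚ(R)=2; free=2−2=0
SNF(R) diag = [2, 2] → torsion [2, 2]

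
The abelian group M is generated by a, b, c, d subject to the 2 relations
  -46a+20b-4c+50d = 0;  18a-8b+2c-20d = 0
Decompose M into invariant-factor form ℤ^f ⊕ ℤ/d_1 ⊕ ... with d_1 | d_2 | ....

Answer: M ≅ ℤ^2 ⊕ ℤ/2 ⊕ ℤ/2

Derivation:
rank_ℚ(R)=2; free=4−2=2
SNF(R) diag = [2, 2] → torsion [2, 2]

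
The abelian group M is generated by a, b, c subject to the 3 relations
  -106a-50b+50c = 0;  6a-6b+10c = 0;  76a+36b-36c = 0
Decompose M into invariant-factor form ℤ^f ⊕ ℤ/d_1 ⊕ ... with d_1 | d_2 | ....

Answer: M ≅ ℤ/2 ⊕ ℤ/4 ⊕ ℤ/8

Derivation:
rank_ℚ(R)=3; free=3−3=0
SNF(R) diag = [2, 4, 8] → torsion [2, 4, 8]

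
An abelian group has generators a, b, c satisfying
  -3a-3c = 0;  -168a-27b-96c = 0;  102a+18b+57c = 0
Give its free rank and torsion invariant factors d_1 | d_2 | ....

rank_ℚ(R)=3; free=3−3=0
SNF(R) diag = [3, 9, 9] → torsion [3, 9, 9]

Answer: M ≅ ℤ/3 ⊕ ℤ/9 ⊕ ℤ/9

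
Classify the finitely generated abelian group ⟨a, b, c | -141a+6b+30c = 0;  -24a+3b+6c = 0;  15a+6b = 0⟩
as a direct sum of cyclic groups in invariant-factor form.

rank_ℚ(R)=3; free=3−3=0
SNF(R) diag = [3, 3, 6] → torsion [3, 3, 6]

Answer: M ≅ ℤ/3 ⊕ ℤ/3 ⊕ ℤ/6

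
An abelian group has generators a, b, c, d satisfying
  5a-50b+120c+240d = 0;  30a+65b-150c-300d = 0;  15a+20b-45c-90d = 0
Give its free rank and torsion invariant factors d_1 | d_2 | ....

Answer: M ≅ ℤ^1 ⊕ ℤ/5 ⊕ ℤ/5 ⊕ ℤ/15

Derivation:
rank_ℚ(R)=3; free=4−3=1
SNF(R) diag = [5, 5, 15] → torsion [5, 5, 15]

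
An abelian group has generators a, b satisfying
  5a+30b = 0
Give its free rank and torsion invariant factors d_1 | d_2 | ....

Answer: M ≅ ℤ^1 ⊕ ℤ/5

Derivation:
rank_ℚ(R)=1; free=2−1=1
SNF(R) diag = [5] → torsion [5]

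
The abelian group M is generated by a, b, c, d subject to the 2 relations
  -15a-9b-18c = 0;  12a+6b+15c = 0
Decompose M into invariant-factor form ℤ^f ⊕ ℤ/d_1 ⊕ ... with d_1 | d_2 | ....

rank_ℚ(R)=2; free=4−2=2
SNF(R) diag = [3, 3] → torsion [3, 3]

Answer: M ≅ ℤ^2 ⊕ ℤ/3 ⊕ ℤ/3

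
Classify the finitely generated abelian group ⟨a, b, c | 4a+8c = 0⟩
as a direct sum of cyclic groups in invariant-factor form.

rank_ℚ(R)=1; free=3−1=2
SNF(R) diag = [4] → torsion [4]

Answer: M ≅ ℤ^2 ⊕ ℤ/4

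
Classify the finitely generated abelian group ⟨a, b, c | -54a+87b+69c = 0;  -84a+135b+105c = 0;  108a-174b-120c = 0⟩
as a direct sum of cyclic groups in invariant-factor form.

Answer: M ≅ ℤ/3 ⊕ ℤ/6 ⊕ ℤ/18

Derivation:
rank_ℚ(R)=3; free=3−3=0
SNF(R) diag = [3, 6, 18] → torsion [3, 6, 18]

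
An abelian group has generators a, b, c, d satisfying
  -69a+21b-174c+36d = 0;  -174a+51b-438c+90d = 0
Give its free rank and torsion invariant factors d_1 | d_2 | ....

Answer: M ≅ ℤ^2 ⊕ ℤ/3 ⊕ ℤ/9

Derivation:
rank_ℚ(R)=2; free=4−2=2
SNF(R) diag = [3, 9] → torsion [3, 9]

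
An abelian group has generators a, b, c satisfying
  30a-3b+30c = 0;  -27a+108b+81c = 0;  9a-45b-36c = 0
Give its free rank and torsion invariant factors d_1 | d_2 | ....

Answer: M ≅ ℤ/3 ⊕ ℤ/9 ⊕ ℤ/27

Derivation:
rank_ℚ(R)=3; free=3−3=0
SNF(R) diag = [3, 9, 27] → torsion [3, 9, 27]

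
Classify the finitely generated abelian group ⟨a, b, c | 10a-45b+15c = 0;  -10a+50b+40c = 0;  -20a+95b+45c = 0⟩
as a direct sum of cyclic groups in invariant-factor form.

Answer: M ≅ ℤ/5 ⊕ ℤ/10 ⊕ ℤ/20

Derivation:
rank_ℚ(R)=3; free=3−3=0
SNF(R) diag = [5, 10, 20] → torsion [5, 10, 20]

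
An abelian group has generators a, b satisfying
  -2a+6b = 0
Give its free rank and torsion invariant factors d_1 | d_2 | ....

rank_ℚ(R)=1; free=2−1=1
SNF(R) diag = [2] → torsion [2]

Answer: M ≅ ℤ^1 ⊕ ℤ/2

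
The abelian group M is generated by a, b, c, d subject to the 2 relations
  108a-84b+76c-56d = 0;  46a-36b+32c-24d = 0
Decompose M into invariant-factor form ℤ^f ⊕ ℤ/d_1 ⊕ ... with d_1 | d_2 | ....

rank_ℚ(R)=2; free=4−2=2
SNF(R) diag = [2, 4] → torsion [2, 4]

Answer: M ≅ ℤ^2 ⊕ ℤ/2 ⊕ ℤ/4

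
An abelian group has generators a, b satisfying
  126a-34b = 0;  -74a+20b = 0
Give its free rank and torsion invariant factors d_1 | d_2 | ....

Answer: M ≅ ℤ/2 ⊕ ℤ/2

Derivation:
rank_ℚ(R)=2; free=2−2=0
SNF(R) diag = [2, 2] → torsion [2, 2]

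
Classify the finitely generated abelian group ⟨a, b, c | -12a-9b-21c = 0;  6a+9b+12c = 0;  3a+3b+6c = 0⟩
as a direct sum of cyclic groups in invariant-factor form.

rank_ℚ(R)=3; free=3−3=0
SNF(R) diag = [3, 3, 3] → torsion [3, 3, 3]

Answer: M ≅ ℤ/3 ⊕ ℤ/3 ⊕ ℤ/3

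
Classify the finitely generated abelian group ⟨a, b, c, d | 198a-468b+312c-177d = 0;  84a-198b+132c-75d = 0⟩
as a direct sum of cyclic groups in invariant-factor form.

rank_ℚ(R)=2; free=4−2=2
SNF(R) diag = [3, 6] → torsion [3, 6]

Answer: M ≅ ℤ^2 ⊕ ℤ/3 ⊕ ℤ/6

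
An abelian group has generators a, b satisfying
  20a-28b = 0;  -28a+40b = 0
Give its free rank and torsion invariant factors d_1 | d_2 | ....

Answer: M ≅ ℤ/4 ⊕ ℤ/4

Derivation:
rank_ℚ(R)=2; free=2−2=0
SNF(R) diag = [4, 4] → torsion [4, 4]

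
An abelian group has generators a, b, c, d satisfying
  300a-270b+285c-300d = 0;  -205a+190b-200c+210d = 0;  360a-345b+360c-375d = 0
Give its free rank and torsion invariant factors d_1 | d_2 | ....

rank_ℚ(R)=3; free=4−3=1
SNF(R) diag = [5, 15, 45] → torsion [5, 15, 45]

Answer: M ≅ ℤ^1 ⊕ ℤ/5 ⊕ ℤ/15 ⊕ ℤ/45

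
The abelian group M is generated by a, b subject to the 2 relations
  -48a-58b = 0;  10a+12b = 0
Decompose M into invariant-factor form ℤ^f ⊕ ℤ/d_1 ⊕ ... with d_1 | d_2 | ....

Answer: M ≅ ℤ/2 ⊕ ℤ/2

Derivation:
rank_ℚ(R)=2; free=2−2=0
SNF(R) diag = [2, 2] → torsion [2, 2]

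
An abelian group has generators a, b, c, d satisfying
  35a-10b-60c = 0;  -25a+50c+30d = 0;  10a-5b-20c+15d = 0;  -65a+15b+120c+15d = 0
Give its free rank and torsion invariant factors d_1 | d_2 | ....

rank_ℚ(R)=4; free=4−4=0
SNF(R) diag = [5, 5, 10, 30] → torsion [5, 5, 10, 30]

Answer: M ≅ ℤ/5 ⊕ ℤ/5 ⊕ ℤ/10 ⊕ ℤ/30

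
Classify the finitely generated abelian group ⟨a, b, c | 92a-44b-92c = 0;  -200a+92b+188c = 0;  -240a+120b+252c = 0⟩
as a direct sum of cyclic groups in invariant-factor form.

rank_ℚ(R)=3; free=3−3=0
SNF(R) diag = [4, 12, 36] → torsion [4, 12, 36]

Answer: M ≅ ℤ/4 ⊕ ℤ/12 ⊕ ℤ/36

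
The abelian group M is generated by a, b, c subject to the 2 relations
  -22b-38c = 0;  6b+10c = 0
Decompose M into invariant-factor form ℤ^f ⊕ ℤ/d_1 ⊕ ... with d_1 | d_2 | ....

rank_ℚ(R)=2; free=3−2=1
SNF(R) diag = [2, 4] → torsion [2, 4]

Answer: M ≅ ℤ^1 ⊕ ℤ/2 ⊕ ℤ/4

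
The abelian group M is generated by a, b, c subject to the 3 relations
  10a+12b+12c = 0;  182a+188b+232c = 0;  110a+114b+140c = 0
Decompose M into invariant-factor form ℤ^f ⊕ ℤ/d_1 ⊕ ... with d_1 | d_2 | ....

rank_ℚ(R)=3; free=3−3=0
SNF(R) diag = [2, 2, 4] → torsion [2, 2, 4]

Answer: M ≅ ℤ/2 ⊕ ℤ/2 ⊕ ℤ/4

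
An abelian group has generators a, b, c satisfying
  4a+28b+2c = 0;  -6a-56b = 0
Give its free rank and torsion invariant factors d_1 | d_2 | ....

rank_ℚ(R)=2; free=3−2=1
SNF(R) diag = [2, 2] → torsion [2, 2]

Answer: M ≅ ℤ^1 ⊕ ℤ/2 ⊕ ℤ/2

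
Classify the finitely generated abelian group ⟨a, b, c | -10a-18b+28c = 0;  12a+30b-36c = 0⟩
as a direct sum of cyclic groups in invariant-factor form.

rank_ℚ(R)=2; free=3−2=1
SNF(R) diag = [2, 6] → torsion [2, 6]

Answer: M ≅ ℤ^1 ⊕ ℤ/2 ⊕ ℤ/6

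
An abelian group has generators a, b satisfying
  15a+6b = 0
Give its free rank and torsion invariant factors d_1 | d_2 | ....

rank_ℚ(R)=1; free=2−1=1
SNF(R) diag = [3] → torsion [3]

Answer: M ≅ ℤ^1 ⊕ ℤ/3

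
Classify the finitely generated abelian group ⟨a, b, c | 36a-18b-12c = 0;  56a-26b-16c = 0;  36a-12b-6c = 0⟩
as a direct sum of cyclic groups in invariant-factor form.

rank_ℚ(R)=3; free=3−3=0
SNF(R) diag = [2, 6, 12] → torsion [2, 6, 12]

Answer: M ≅ ℤ/2 ⊕ ℤ/6 ⊕ ℤ/12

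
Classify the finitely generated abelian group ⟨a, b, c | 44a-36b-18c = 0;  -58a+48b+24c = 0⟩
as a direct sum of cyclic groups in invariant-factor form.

Answer: M ≅ ℤ^1 ⊕ ℤ/2 ⊕ ℤ/6

Derivation:
rank_ℚ(R)=2; free=3−2=1
SNF(R) diag = [2, 6] → torsion [2, 6]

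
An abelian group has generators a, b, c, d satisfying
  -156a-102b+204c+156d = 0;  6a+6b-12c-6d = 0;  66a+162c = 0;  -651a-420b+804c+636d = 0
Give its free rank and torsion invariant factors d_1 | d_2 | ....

Answer: M ≅ ℤ/3 ⊕ ℤ/6 ⊕ ℤ/18 ⊕ ℤ/54

Derivation:
rank_ℚ(R)=4; free=4−4=0
SNF(R) diag = [3, 6, 18, 54] → torsion [3, 6, 18, 54]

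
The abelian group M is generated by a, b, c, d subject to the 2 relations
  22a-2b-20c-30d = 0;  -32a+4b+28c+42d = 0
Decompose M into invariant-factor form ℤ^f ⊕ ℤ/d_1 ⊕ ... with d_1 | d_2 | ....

rank_ℚ(R)=2; free=4−2=2
SNF(R) diag = [2, 6] → torsion [2, 6]

Answer: M ≅ ℤ^2 ⊕ ℤ/2 ⊕ ℤ/6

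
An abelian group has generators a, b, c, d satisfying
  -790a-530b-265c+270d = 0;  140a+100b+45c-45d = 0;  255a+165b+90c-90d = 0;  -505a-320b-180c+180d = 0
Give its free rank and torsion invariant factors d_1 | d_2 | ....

Answer: M ≅ ℤ/5 ⊕ ℤ/5 ⊕ ℤ/15 ⊕ ℤ/45

Derivation:
rank_ℚ(R)=4; free=4−4=0
SNF(R) diag = [5, 5, 15, 45] → torsion [5, 5, 15, 45]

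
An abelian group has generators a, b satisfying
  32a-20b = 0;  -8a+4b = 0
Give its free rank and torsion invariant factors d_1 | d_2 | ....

Answer: M ≅ ℤ/4 ⊕ ℤ/8

Derivation:
rank_ℚ(R)=2; free=2−2=0
SNF(R) diag = [4, 8] → torsion [4, 8]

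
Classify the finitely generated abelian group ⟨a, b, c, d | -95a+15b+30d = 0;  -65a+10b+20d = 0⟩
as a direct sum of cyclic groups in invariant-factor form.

Answer: M ≅ ℤ^2 ⊕ ℤ/5 ⊕ ℤ/5

Derivation:
rank_ℚ(R)=2; free=4−2=2
SNF(R) diag = [5, 5] → torsion [5, 5]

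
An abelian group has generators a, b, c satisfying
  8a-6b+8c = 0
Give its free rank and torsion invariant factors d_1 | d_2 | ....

rank_ℚ(R)=1; free=3−1=2
SNF(R) diag = [2] → torsion [2]

Answer: M ≅ ℤ^2 ⊕ ℤ/2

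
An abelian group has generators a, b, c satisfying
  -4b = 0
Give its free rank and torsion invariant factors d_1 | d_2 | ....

rank_ℚ(R)=1; free=3−1=2
SNF(R) diag = [4] → torsion [4]

Answer: M ≅ ℤ^2 ⊕ ℤ/4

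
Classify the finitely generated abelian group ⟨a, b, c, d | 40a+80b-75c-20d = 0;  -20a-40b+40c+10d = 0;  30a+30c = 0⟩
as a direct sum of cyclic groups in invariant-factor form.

Answer: M ≅ ℤ^1 ⊕ ℤ/5 ⊕ ℤ/10 ⊕ ℤ/30

Derivation:
rank_ℚ(R)=3; free=4−3=1
SNF(R) diag = [5, 10, 30] → torsion [5, 10, 30]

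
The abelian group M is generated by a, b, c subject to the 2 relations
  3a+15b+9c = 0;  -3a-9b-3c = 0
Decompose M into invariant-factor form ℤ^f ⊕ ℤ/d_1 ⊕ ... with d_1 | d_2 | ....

rank_ℚ(R)=2; free=3−2=1
SNF(R) diag = [3, 6] → torsion [3, 6]

Answer: M ≅ ℤ^1 ⊕ ℤ/3 ⊕ ℤ/6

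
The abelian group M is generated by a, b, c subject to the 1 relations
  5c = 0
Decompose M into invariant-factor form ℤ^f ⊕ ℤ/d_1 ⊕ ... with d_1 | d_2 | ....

rank_ℚ(R)=1; free=3−1=2
SNF(R) diag = [5] → torsion [5]

Answer: M ≅ ℤ^2 ⊕ ℤ/5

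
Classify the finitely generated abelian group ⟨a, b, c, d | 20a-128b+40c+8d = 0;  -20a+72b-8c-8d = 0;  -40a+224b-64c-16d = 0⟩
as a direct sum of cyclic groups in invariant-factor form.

rank_ℚ(R)=3; free=4−3=1
SNF(R) diag = [4, 8, 16] → torsion [4, 8, 16]

Answer: M ≅ ℤ^1 ⊕ ℤ/4 ⊕ ℤ/8 ⊕ ℤ/16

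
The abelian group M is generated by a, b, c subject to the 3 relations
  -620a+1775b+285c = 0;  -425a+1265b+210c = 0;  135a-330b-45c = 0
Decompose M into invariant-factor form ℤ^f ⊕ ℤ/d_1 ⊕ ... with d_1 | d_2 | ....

Answer: M ≅ ℤ/5 ⊕ ℤ/15 ⊕ ℤ/30

Derivation:
rank_ℚ(R)=3; free=3−3=0
SNF(R) diag = [5, 15, 30] → torsion [5, 15, 30]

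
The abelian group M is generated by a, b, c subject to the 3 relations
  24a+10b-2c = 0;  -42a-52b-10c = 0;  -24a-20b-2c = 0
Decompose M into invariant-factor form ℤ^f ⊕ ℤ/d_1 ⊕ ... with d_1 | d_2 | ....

rank_ℚ(R)=3; free=3−3=0
SNF(R) diag = [2, 6, 6] → torsion [2, 6, 6]

Answer: M ≅ ℤ/2 ⊕ ℤ/6 ⊕ ℤ/6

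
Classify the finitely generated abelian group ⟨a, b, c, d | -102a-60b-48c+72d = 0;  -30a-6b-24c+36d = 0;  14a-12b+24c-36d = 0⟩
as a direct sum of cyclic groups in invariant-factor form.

Answer: M ≅ ℤ^1 ⊕ ℤ/2 ⊕ ℤ/6 ⊕ ℤ/12

Derivation:
rank_ℚ(R)=3; free=4−3=1
SNF(R) diag = [2, 6, 12] → torsion [2, 6, 12]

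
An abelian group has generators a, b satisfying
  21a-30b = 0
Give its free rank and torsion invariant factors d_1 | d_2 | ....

rank_ℚ(R)=1; free=2−1=1
SNF(R) diag = [3] → torsion [3]

Answer: M ≅ ℤ^1 ⊕ ℤ/3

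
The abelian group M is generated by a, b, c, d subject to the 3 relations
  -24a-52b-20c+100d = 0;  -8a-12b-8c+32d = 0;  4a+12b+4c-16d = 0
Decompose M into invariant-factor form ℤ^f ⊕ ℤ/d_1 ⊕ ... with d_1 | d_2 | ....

rank_ℚ(R)=3; free=4−3=1
SNF(R) diag = [4, 4, 12] → torsion [4, 4, 12]

Answer: M ≅ ℤ^1 ⊕ ℤ/4 ⊕ ℤ/4 ⊕ ℤ/12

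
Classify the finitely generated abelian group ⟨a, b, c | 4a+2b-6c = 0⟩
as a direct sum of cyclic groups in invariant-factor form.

Answer: M ≅ ℤ^2 ⊕ ℤ/2

Derivation:
rank_ℚ(R)=1; free=3−1=2
SNF(R) diag = [2] → torsion [2]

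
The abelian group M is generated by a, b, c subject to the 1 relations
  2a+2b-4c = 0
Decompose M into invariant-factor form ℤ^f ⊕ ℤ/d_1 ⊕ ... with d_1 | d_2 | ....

Answer: M ≅ ℤ^2 ⊕ ℤ/2

Derivation:
rank_ℚ(R)=1; free=3−1=2
SNF(R) diag = [2] → torsion [2]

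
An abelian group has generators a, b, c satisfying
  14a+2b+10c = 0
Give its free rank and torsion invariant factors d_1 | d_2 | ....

Answer: M ≅ ℤ^2 ⊕ ℤ/2

Derivation:
rank_ℚ(R)=1; free=3−1=2
SNF(R) diag = [2] → torsion [2]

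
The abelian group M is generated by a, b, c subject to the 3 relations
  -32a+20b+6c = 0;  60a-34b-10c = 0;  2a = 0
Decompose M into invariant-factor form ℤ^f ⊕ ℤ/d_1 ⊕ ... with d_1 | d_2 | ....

rank_ℚ(R)=3; free=3−3=0
SNF(R) diag = [2, 2, 2] → torsion [2, 2, 2]

Answer: M ≅ ℤ/2 ⊕ ℤ/2 ⊕ ℤ/2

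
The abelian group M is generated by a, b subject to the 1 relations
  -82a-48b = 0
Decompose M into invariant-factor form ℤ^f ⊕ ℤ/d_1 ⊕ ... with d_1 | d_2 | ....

Answer: M ≅ ℤ^1 ⊕ ℤ/2

Derivation:
rank_ℚ(R)=1; free=2−1=1
SNF(R) diag = [2] → torsion [2]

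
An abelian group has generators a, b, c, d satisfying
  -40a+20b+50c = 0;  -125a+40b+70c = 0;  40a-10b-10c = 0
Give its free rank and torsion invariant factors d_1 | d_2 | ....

rank_ℚ(R)=3; free=4−3=1
SNF(R) diag = [5, 10, 30] → torsion [5, 10, 30]

Answer: M ≅ ℤ^1 ⊕ ℤ/5 ⊕ ℤ/10 ⊕ ℤ/30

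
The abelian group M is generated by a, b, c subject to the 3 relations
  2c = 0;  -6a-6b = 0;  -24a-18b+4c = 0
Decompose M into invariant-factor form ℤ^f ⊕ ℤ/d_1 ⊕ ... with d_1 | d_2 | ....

rank_ℚ(R)=3; free=3−3=0
SNF(R) diag = [2, 6, 6] → torsion [2, 6, 6]

Answer: M ≅ ℤ/2 ⊕ ℤ/6 ⊕ ℤ/6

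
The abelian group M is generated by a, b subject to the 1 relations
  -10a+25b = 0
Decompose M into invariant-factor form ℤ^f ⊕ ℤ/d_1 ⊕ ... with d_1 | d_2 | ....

rank_ℚ(R)=1; free=2−1=1
SNF(R) diag = [5] → torsion [5]

Answer: M ≅ ℤ^1 ⊕ ℤ/5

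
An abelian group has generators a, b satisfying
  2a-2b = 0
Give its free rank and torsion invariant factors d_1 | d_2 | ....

Answer: M ≅ ℤ^1 ⊕ ℤ/2

Derivation:
rank_ℚ(R)=1; free=2−1=1
SNF(R) diag = [2] → torsion [2]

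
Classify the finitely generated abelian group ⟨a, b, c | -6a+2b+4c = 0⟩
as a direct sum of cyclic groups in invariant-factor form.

rank_ℚ(R)=1; free=3−1=2
SNF(R) diag = [2] → torsion [2]

Answer: M ≅ ℤ^2 ⊕ ℤ/2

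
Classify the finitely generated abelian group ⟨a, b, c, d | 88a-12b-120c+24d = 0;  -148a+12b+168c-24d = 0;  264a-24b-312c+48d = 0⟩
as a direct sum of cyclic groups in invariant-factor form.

Answer: M ≅ ℤ^1 ⊕ ℤ/4 ⊕ ℤ/12 ⊕ ℤ/24

Derivation:
rank_ℚ(R)=3; free=4−3=1
SNF(R) diag = [4, 12, 24] → torsion [4, 12, 24]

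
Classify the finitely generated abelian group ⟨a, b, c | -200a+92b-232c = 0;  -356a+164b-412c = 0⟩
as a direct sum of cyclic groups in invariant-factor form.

rank_ℚ(R)=2; free=3−2=1
SNF(R) diag = [4, 12] → torsion [4, 12]

Answer: M ≅ ℤ^1 ⊕ ℤ/4 ⊕ ℤ/12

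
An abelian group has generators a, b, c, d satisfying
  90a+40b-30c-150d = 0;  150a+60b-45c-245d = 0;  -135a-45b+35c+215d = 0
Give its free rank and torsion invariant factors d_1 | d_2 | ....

rank_ℚ(R)=3; free=4−3=1
SNF(R) diag = [5, 5, 10] → torsion [5, 5, 10]

Answer: M ≅ ℤ^1 ⊕ ℤ/5 ⊕ ℤ/5 ⊕ ℤ/10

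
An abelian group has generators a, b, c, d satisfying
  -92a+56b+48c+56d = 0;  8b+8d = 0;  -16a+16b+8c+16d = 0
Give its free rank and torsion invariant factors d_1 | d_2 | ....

rank_ℚ(R)=3; free=4−3=1
SNF(R) diag = [4, 8, 8] → torsion [4, 8, 8]

Answer: M ≅ ℤ^1 ⊕ ℤ/4 ⊕ ℤ/8 ⊕ ℤ/8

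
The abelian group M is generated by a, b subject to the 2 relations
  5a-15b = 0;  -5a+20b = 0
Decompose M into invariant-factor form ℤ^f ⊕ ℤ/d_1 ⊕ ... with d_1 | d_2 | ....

rank_ℚ(R)=2; free=2−2=0
SNF(R) diag = [5, 5] → torsion [5, 5]

Answer: M ≅ ℤ/5 ⊕ ℤ/5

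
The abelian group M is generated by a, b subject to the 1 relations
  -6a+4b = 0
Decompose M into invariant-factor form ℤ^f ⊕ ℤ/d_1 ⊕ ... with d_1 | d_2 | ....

rank_ℚ(R)=1; free=2−1=1
SNF(R) diag = [2] → torsion [2]

Answer: M ≅ ℤ^1 ⊕ ℤ/2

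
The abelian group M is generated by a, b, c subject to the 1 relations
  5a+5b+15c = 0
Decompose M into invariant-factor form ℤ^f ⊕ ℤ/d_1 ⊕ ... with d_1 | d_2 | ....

rank_ℚ(R)=1; free=3−1=2
SNF(R) diag = [5] → torsion [5]

Answer: M ≅ ℤ^2 ⊕ ℤ/5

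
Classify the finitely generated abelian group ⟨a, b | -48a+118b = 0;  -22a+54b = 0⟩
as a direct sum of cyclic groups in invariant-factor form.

Answer: M ≅ ℤ/2 ⊕ ℤ/2

Derivation:
rank_ℚ(R)=2; free=2−2=0
SNF(R) diag = [2, 2] → torsion [2, 2]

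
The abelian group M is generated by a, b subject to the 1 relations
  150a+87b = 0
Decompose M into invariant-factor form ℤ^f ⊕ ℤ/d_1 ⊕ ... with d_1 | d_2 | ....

Answer: M ≅ ℤ^1 ⊕ ℤ/3

Derivation:
rank_ℚ(R)=1; free=2−1=1
SNF(R) diag = [3] → torsion [3]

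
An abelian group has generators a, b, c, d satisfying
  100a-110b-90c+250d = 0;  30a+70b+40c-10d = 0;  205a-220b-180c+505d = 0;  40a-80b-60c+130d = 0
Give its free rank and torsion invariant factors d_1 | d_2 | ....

rank_ℚ(R)=4; free=4−4=0
SNF(R) diag = [5, 10, 10, 30] → torsion [5, 10, 10, 30]

Answer: M ≅ ℤ/5 ⊕ ℤ/10 ⊕ ℤ/10 ⊕ ℤ/30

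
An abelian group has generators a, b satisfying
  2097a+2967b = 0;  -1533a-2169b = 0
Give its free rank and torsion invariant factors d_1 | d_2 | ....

rank_ℚ(R)=2; free=2−2=0
SNF(R) diag = [3, 6] → torsion [3, 6]

Answer: M ≅ ℤ/3 ⊕ ℤ/6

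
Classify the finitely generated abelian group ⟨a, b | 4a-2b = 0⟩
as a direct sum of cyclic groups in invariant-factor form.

rank_ℚ(R)=1; free=2−1=1
SNF(R) diag = [2] → torsion [2]

Answer: M ≅ ℤ^1 ⊕ ℤ/2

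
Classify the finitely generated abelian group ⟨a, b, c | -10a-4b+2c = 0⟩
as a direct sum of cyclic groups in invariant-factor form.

Answer: M ≅ ℤ^2 ⊕ ℤ/2

Derivation:
rank_ℚ(R)=1; free=3−1=2
SNF(R) diag = [2] → torsion [2]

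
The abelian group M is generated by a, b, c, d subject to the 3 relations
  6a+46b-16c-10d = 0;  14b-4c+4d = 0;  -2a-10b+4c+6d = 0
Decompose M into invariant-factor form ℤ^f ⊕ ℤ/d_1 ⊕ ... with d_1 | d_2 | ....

rank_ℚ(R)=3; free=4−3=1
SNF(R) diag = [2, 2, 4] → torsion [2, 2, 4]

Answer: M ≅ ℤ^1 ⊕ ℤ/2 ⊕ ℤ/2 ⊕ ℤ/4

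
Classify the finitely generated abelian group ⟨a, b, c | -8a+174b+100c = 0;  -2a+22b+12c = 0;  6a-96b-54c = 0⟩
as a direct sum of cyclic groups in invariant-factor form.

Answer: M ≅ ℤ/2 ⊕ ℤ/2 ⊕ ℤ/6

Derivation:
rank_ℚ(R)=3; free=3−3=0
SNF(R) diag = [2, 2, 6] → torsion [2, 2, 6]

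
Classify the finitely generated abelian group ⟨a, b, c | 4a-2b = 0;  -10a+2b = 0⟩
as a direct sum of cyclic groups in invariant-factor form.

rank_ℚ(R)=2; free=3−2=1
SNF(R) diag = [2, 6] → torsion [2, 6]

Answer: M ≅ ℤ^1 ⊕ ℤ/2 ⊕ ℤ/6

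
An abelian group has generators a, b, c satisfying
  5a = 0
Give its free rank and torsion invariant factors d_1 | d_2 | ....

rank_ℚ(R)=1; free=3−1=2
SNF(R) diag = [5] → torsion [5]

Answer: M ≅ ℤ^2 ⊕ ℤ/5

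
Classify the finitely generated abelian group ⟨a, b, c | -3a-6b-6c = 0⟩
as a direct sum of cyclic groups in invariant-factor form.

Answer: M ≅ ℤ^2 ⊕ ℤ/3

Derivation:
rank_ℚ(R)=1; free=3−1=2
SNF(R) diag = [3] → torsion [3]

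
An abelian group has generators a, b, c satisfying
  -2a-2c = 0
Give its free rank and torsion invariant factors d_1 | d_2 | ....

Answer: M ≅ ℤ^2 ⊕ ℤ/2

Derivation:
rank_ℚ(R)=1; free=3−1=2
SNF(R) diag = [2] → torsion [2]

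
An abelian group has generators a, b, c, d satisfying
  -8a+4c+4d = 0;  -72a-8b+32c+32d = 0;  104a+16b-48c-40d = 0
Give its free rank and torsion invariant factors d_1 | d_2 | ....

rank_ℚ(R)=3; free=4−3=1
SNF(R) diag = [4, 8, 8] → torsion [4, 8, 8]

Answer: M ≅ ℤ^1 ⊕ ℤ/4 ⊕ ℤ/8 ⊕ ℤ/8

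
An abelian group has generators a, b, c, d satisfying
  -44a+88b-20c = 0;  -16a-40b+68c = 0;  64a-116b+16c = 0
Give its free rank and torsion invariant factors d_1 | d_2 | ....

Answer: M ≅ ℤ^1 ⊕ ℤ/4 ⊕ ℤ/12 ⊕ ℤ/36

Derivation:
rank_ℚ(R)=3; free=4−3=1
SNF(R) diag = [4, 12, 36] → torsion [4, 12, 36]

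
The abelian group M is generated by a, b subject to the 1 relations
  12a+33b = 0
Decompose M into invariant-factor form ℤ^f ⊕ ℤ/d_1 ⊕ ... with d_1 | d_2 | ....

Answer: M ≅ ℤ^1 ⊕ ℤ/3

Derivation:
rank_ℚ(R)=1; free=2−1=1
SNF(R) diag = [3] → torsion [3]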